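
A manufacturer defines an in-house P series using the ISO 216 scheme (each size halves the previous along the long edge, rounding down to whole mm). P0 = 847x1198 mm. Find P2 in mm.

423 × 599 mm

P1: ⌊1198/2⌋ × 847 = 599 × 847 mm
P2: ⌊847/2⌋ × 599 = 423 × 599 mm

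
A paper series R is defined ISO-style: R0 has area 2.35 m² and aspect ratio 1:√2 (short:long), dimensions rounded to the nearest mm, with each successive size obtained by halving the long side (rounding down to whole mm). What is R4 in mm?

322 × 455 mm

Let R0's short side be w mm. w · w√2 = 2.35 m² = 2,350,000 mm², so w ≈ 1289.1 mm and w√2 ≈ 1823.0 mm → R0 = 1289 × 1823 mm.
R1: ⌊1823/2⌋ × 1289 = 911 × 1289 mm
R2: ⌊1289/2⌋ × 911 = 644 × 911 mm
R3: ⌊911/2⌋ × 644 = 455 × 644 mm
R4: ⌊644/2⌋ × 455 = 322 × 455 mm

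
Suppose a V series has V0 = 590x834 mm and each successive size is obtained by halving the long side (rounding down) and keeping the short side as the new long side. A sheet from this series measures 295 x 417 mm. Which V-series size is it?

V0: 590 × 834 mm
V1: 417 × 590 mm
V2: 295 × 417 mm
V3: 208 × 295 mm
→ matches V2.

V2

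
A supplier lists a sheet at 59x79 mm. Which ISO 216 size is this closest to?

Aspect ratio 79/59 ≈ 1.339 (ISO target is √2 ≈ 1.414).
In the C-series (envelope sizes, between A and B): C8 = 57 × 81 mm.
Off by 4 mm total — nearest standard size.

C8 (57 × 81 mm)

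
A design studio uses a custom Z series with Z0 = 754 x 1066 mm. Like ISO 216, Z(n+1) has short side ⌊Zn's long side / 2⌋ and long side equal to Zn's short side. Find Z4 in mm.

Z1: ⌊1066/2⌋ × 754 = 533 × 754 mm
Z2: ⌊754/2⌋ × 533 = 377 × 533 mm
Z3: ⌊533/2⌋ × 377 = 266 × 377 mm
Z4: ⌊377/2⌋ × 266 = 188 × 266 mm

188 × 266 mm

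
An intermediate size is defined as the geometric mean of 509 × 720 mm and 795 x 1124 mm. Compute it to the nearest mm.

636 × 900 mm

Short side: √(509 · 795) = √404655 ≈ 636.1 → 636 mm
Long side: √(720 · 1124) = √809280 ≈ 899.6 → 900 mm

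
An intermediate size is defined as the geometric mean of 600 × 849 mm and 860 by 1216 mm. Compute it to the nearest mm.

Short side: √(600 · 860) = √516000 ≈ 718.3 → 718 mm
Long side: √(849 · 1216) = √1032384 ≈ 1016.1 → 1016 mm

718 × 1016 mm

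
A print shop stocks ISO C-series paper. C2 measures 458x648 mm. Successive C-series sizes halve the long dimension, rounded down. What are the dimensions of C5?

C3: ⌊648/2⌋ × 458 = 324 × 458 mm
C4: ⌊458/2⌋ × 324 = 229 × 324 mm
C5: ⌊324/2⌋ × 229 = 162 × 229 mm

162 × 229 mm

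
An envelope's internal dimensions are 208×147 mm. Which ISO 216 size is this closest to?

Aspect ratio 208/147 ≈ 1.415 — close to the ISO √2 ≈ 1.414.
In the A-series (A0 area = 1 m²): A5 = 148 × 210 mm.
Off by 3 mm total — nearest standard size.

A5 (148 × 210 mm)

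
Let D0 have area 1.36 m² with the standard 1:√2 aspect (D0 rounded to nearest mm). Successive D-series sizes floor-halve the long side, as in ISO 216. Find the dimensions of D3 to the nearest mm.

346 × 490 mm

Let D0's short side be w mm. w · w√2 = 1.36 m² = 1,360,000 mm², so w ≈ 980.6 mm and w√2 ≈ 1386.8 mm → D0 = 981 × 1387 mm.
D1: ⌊1387/2⌋ × 981 = 693 × 981 mm
D2: ⌊981/2⌋ × 693 = 490 × 693 mm
D3: ⌊693/2⌋ × 490 = 346 × 490 mm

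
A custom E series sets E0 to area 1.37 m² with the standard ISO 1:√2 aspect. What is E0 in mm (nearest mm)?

Let the short side be w mm. Then w · w√2 = 1.37 m² = 1,370,000 mm².
w² = 1,370,000/√2, so w ≈ 984.2 mm; long side = w√2 ≈ 1391.9 mm.

984 × 1392 mm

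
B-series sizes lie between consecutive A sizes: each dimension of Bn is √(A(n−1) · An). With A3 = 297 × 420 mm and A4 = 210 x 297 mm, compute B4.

250 × 353 mm

Short side: √(297 · 210) = √62370 ≈ 249.7 → 250 mm
Long side: √(420 · 297) = √124740 ≈ 353.2 → 353 mm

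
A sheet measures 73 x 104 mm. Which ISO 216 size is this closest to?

Aspect ratio 104/73 ≈ 1.425 — close to the ISO √2 ≈ 1.414.
In the A-series (A0 area = 1 m²): A7 = 74 × 105 mm.
Off by 2 mm total — nearest standard size.

A7 (74 × 105 mm)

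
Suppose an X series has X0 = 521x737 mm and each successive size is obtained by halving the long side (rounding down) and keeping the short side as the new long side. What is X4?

X1 = 368 × 521 mm (from X0 by 1 halving).
X2: ⌊521/2⌋ × 368 = 260 × 368 mm
X3: ⌊368/2⌋ × 260 = 184 × 260 mm
X4: ⌊260/2⌋ × 184 = 130 × 184 mm

130 × 184 mm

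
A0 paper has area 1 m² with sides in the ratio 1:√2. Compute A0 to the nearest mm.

Let the short side be w mm. Then the long side is w√2 and w · w√2 = 10⁶ mm².
w² = 10⁶/√2, so w = 1000 / 2^(1/4) ≈ 840.9 mm; long side = 1000 · 2^(1/4) ≈ 1189.2 mm.

841 × 1189 mm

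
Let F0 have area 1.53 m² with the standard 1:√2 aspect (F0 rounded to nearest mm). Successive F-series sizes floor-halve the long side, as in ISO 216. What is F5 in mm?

Let F0's short side be w mm. w · w√2 = 1.53 m² = 1,530,000 mm², so w ≈ 1040.1 mm and w√2 ≈ 1471.0 mm → F0 = 1040 × 1471 mm.
F1: ⌊1471/2⌋ × 1040 = 735 × 1040 mm
F2: ⌊1040/2⌋ × 735 = 520 × 735 mm
F3: ⌊735/2⌋ × 520 = 367 × 520 mm
F4: ⌊520/2⌋ × 367 = 260 × 367 mm
F5: ⌊367/2⌋ × 260 = 183 × 260 mm

183 × 260 mm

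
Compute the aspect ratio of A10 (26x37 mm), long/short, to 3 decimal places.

37 / 26 = 1.423
ISO 216 targets √2 ≈ 1.414; the +0.009 deviation is from mm rounding.

1.423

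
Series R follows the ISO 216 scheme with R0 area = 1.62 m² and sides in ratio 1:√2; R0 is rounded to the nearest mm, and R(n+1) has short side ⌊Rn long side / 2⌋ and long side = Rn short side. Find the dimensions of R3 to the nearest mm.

Let R0's short side be w mm. w · w√2 = 1.62 m² = 1,620,000 mm², so w ≈ 1070.3 mm and w√2 ≈ 1513.6 mm → R0 = 1070 × 1514 mm.
R1: ⌊1514/2⌋ × 1070 = 757 × 1070 mm
R2: ⌊1070/2⌋ × 757 = 535 × 757 mm
R3: ⌊757/2⌋ × 535 = 378 × 535 mm

378 × 535 mm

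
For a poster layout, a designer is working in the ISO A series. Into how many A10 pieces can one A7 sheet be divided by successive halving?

Each ISO step halves the sheet: 1 × A7 → 2 × A8 → 4 × A9 → 8 × A10
From A7 to A10 is 3 halving steps: 2^3 = 8.

8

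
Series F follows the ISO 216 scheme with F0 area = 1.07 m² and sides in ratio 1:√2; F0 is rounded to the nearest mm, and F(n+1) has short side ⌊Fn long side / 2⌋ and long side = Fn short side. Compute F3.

307 × 435 mm

Let F0's short side be w mm. w · w√2 = 1.07 m² = 1,070,000 mm², so w ≈ 869.8 mm and w√2 ≈ 1230.1 mm → F0 = 870 × 1230 mm.
F1: ⌊1230/2⌋ × 870 = 615 × 870 mm
F2: ⌊870/2⌋ × 615 = 435 × 615 mm
F3: ⌊615/2⌋ × 435 = 307 × 435 mm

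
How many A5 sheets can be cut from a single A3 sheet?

Each ISO step halves the sheet: 1 × A3 → 2 × A4 → 4 × A5
From A3 to A5 is 2 halving steps: 2^2 = 4.

4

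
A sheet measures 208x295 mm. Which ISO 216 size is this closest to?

A4 (210 × 297 mm)

Aspect ratio 295/208 ≈ 1.418 — close to the ISO √2 ≈ 1.414.
In the A-series (A0 area = 1 m²): A4 = 210 × 297 mm.
Off by 4 mm total — nearest standard size.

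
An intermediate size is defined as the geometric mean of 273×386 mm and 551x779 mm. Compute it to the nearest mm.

388 × 548 mm

Short side: √(273 · 551) = √150423 ≈ 387.8 → 388 mm
Long side: √(386 · 779) = √300694 ≈ 548.4 → 548 mm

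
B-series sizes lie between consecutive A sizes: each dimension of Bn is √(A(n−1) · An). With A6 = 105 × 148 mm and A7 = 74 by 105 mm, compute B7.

88 × 125 mm

Short side: √(105 · 74) = √7770 ≈ 88.1 → 88 mm
Long side: √(148 · 105) = √15540 ≈ 124.7 → 125 mm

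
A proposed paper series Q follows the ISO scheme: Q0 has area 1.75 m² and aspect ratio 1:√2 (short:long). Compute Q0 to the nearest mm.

Let the short side be w mm. Then w · w√2 = 1.75 m² = 1,750,000 mm².
w² = 1,750,000/√2, so w ≈ 1112.4 mm; long side = w√2 ≈ 1573.2 mm.

1112 × 1573 mm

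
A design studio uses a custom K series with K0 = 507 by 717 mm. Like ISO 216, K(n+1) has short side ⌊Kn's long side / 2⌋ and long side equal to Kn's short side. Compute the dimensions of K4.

K1: ⌊717/2⌋ × 507 = 358 × 507 mm
K2: ⌊507/2⌋ × 358 = 253 × 358 mm
K3: ⌊358/2⌋ × 253 = 179 × 253 mm
K4: ⌊253/2⌋ × 179 = 126 × 179 mm

126 × 179 mm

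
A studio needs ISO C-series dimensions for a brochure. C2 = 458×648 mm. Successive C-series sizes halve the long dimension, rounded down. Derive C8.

57 × 81 mm

C3: ⌊648/2⌋ × 458 = 324 × 458 mm
C4: ⌊458/2⌋ × 324 = 229 × 324 mm
C5: ⌊324/2⌋ × 229 = 162 × 229 mm
C6: ⌊229/2⌋ × 162 = 114 × 162 mm
C7: ⌊162/2⌋ × 114 = 81 × 114 mm
C8: ⌊114/2⌋ × 81 = 57 × 81 mm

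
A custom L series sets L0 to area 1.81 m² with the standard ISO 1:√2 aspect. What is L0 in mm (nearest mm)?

1131 × 1600 mm

Let the short side be w mm. Then w · w√2 = 1.81 m² = 1,810,000 mm².
w² = 1,810,000/√2, so w ≈ 1131.3 mm; long side = w√2 ≈ 1599.9 mm.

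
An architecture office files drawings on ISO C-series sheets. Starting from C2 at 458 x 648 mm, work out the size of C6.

114 × 162 mm

C3: ⌊648/2⌋ × 458 = 324 × 458 mm
C4: ⌊458/2⌋ × 324 = 229 × 324 mm
C5: ⌊324/2⌋ × 229 = 162 × 229 mm
C6: ⌊229/2⌋ × 162 = 114 × 162 mm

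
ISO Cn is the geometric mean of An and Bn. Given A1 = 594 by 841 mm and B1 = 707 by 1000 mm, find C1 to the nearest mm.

648 × 917 mm

Short side: √(594 · 707) = √419958 ≈ 648.0 → 648 mm
Long side: √(841 · 1000) = √841000 ≈ 917.1 → 917 mm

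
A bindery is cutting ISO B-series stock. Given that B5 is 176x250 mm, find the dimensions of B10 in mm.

B6: ⌊250/2⌋ × 176 = 125 × 176 mm
B7: ⌊176/2⌋ × 125 = 88 × 125 mm
B8: ⌊125/2⌋ × 88 = 62 × 88 mm
B9: ⌊88/2⌋ × 62 = 44 × 62 mm
B10: ⌊62/2⌋ × 44 = 31 × 44 mm

31 × 44 mm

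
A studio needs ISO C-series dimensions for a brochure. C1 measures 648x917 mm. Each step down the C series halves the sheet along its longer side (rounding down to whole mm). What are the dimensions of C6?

C2: ⌊917/2⌋ × 648 = 458 × 648 mm
C3: ⌊648/2⌋ × 458 = 324 × 458 mm
C4: ⌊458/2⌋ × 324 = 229 × 324 mm
C5: ⌊324/2⌋ × 229 = 162 × 229 mm
C6: ⌊229/2⌋ × 162 = 114 × 162 mm

114 × 162 mm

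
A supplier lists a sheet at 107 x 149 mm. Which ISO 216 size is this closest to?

A6 (105 × 148 mm)

Aspect ratio 149/107 ≈ 1.393 (ISO target is √2 ≈ 1.414).
In the A-series (A0 area = 1 m²): A6 = 105 × 148 mm.
Off by 3 mm total — nearest standard size.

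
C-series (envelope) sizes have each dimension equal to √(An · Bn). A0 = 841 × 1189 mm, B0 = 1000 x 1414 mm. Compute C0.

917 × 1297 mm

Short side: √(841 · 1000) = √841000 ≈ 917.1 → 917 mm
Long side: √(1189 · 1414) = √1681246 ≈ 1296.6 → 1297 mm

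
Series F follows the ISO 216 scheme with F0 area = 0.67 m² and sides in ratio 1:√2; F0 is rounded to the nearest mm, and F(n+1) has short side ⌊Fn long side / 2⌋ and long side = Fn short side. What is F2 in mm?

Let F0's short side be w mm. w · w√2 = 0.67 m² = 670,000 mm², so w ≈ 688.3 mm and w√2 ≈ 973.4 mm → F0 = 688 × 973 mm.
F1: ⌊973/2⌋ × 688 = 486 × 688 mm
F2: ⌊688/2⌋ × 486 = 344 × 486 mm

344 × 486 mm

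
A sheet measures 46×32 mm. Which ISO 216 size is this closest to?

Aspect ratio 46/32 ≈ 1.438 (ISO target is √2 ≈ 1.414).
In the B-series (B0 = 1000 × 1414 mm): B10 = 31 × 44 mm.
Off by 3 mm total — nearest standard size.

B10 (31 × 44 mm)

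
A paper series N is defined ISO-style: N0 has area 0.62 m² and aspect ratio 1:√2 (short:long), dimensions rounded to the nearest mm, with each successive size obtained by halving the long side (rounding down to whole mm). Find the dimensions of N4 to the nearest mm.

Let N0's short side be w mm. w · w√2 = 0.62 m² = 620,000 mm², so w ≈ 662.1 mm and w√2 ≈ 936.4 mm → N0 = 662 × 936 mm.
N1: ⌊936/2⌋ × 662 = 468 × 662 mm
N2: ⌊662/2⌋ × 468 = 331 × 468 mm
N3: ⌊468/2⌋ × 331 = 234 × 331 mm
N4: ⌊331/2⌋ × 234 = 165 × 234 mm

165 × 234 mm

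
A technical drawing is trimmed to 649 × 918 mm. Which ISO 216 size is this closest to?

Aspect ratio 918/649 ≈ 1.414 — close to the ISO √2 ≈ 1.414.
In the C-series (envelope sizes, between A and B): C1 = 648 × 917 mm.
Off by 2 mm total — nearest standard size.

C1 (648 × 917 mm)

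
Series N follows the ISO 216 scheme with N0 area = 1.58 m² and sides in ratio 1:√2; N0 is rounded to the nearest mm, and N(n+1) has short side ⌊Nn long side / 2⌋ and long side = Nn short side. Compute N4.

Let N0's short side be w mm. w · w√2 = 1.58 m² = 1,580,000 mm², so w ≈ 1057.0 mm and w√2 ≈ 1494.8 mm → N0 = 1057 × 1495 mm.
N1: ⌊1495/2⌋ × 1057 = 747 × 1057 mm
N2: ⌊1057/2⌋ × 747 = 528 × 747 mm
N3: ⌊747/2⌋ × 528 = 373 × 528 mm
N4: ⌊528/2⌋ × 373 = 264 × 373 mm

264 × 373 mm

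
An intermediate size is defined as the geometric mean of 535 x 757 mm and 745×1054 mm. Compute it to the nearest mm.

Short side: √(535 · 745) = √398575 ≈ 631.3 → 631 mm
Long side: √(757 · 1054) = √797878 ≈ 893.2 → 893 mm

631 × 893 mm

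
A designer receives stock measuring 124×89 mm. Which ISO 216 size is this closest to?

Aspect ratio 124/89 ≈ 1.393 (ISO target is √2 ≈ 1.414).
In the B-series (B0 = 1000 × 1414 mm): B7 = 88 × 125 mm.
Off by 2 mm total — nearest standard size.

B7 (88 × 125 mm)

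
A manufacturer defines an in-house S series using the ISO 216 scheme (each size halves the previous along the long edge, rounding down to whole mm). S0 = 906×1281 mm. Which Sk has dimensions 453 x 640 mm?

S0: 906 × 1281 mm
S1: 640 × 906 mm
S2: 453 × 640 mm
S3: 320 × 453 mm
→ matches S2.

S2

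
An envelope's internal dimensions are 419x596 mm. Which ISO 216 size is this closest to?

A2 (420 × 594 mm)

Aspect ratio 596/419 ≈ 1.422 — close to the ISO √2 ≈ 1.414.
In the A-series (A0 area = 1 m²): A2 = 420 × 594 mm.
Off by 3 mm total — nearest standard size.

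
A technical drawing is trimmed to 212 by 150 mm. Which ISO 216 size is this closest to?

A5 (148 × 210 mm)

Aspect ratio 212/150 ≈ 1.413 — close to the ISO √2 ≈ 1.414.
In the A-series (A0 area = 1 m²): A5 = 148 × 210 mm.
Off by 4 mm total — nearest standard size.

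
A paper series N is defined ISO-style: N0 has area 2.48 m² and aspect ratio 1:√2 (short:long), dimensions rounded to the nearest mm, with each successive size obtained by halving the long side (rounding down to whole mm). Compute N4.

331 × 468 mm

Let N0's short side be w mm. w · w√2 = 2.48 m² = 2,480,000 mm², so w ≈ 1324.2 mm and w√2 ≈ 1872.8 mm → N0 = 1324 × 1873 mm.
N1: ⌊1873/2⌋ × 1324 = 936 × 1324 mm
N2: ⌊1324/2⌋ × 936 = 662 × 936 mm
N3: ⌊936/2⌋ × 662 = 468 × 662 mm
N4: ⌊662/2⌋ × 468 = 331 × 468 mm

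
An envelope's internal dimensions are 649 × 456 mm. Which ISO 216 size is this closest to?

C2 (458 × 648 mm)

Aspect ratio 649/456 ≈ 1.423 — close to the ISO √2 ≈ 1.414.
In the C-series (envelope sizes, between A and B): C2 = 458 × 648 mm.
Off by 3 mm total — nearest standard size.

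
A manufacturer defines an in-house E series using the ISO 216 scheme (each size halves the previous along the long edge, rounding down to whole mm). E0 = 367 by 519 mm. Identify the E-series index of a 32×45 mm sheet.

E0: 367 × 519 mm
E1: 259 × 367 mm
E2: 183 × 259 mm
E3: 129 × 183 mm
E4: 91 × 129 mm
E5: 64 × 91 mm
E6: 45 × 64 mm
E7: 32 × 45 mm
E8: 22 × 32 mm
→ matches E7.

E7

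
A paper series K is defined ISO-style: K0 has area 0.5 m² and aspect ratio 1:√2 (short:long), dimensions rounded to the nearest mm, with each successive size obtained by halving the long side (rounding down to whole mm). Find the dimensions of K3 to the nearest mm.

Let K0's short side be w mm. w · w√2 = 0.5 m² = 500,000 mm², so w ≈ 594.6 mm and w√2 ≈ 840.9 mm → K0 = 595 × 841 mm.
K1: ⌊841/2⌋ × 595 = 420 × 595 mm
K2: ⌊595/2⌋ × 420 = 297 × 420 mm
K3: ⌊420/2⌋ × 297 = 210 × 297 mm

210 × 297 mm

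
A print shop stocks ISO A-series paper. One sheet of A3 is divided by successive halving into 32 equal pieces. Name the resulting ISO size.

32 = 2^5, so 5 halving steps.
A3 → A4 → … → A8 after 5 steps.

A8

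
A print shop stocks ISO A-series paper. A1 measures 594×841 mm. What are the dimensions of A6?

A2: ⌊841/2⌋ × 594 = 420 × 594 mm
A3: ⌊594/2⌋ × 420 = 297 × 420 mm
A4: ⌊420/2⌋ × 297 = 210 × 297 mm
A5: ⌊297/2⌋ × 210 = 148 × 210 mm
A6: ⌊210/2⌋ × 148 = 105 × 148 mm

105 × 148 mm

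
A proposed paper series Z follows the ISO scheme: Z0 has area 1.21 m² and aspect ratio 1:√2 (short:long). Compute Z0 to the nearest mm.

Let the short side be w mm. Then w · w√2 = 1.21 m² = 1,210,000 mm².
w² = 1,210,000/√2, so w ≈ 925.0 mm; long side = w√2 ≈ 1308.1 mm.

925 × 1308 mm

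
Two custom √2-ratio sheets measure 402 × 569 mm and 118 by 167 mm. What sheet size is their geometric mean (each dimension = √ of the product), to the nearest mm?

Short side: √(402 · 118) = √47436 ≈ 217.8 → 218 mm
Long side: √(569 · 167) = √95023 ≈ 308.3 → 308 mm

218 × 308 mm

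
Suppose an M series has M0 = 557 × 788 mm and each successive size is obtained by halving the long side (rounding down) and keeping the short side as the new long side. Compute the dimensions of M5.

M1: ⌊788/2⌋ × 557 = 394 × 557 mm
M2: ⌊557/2⌋ × 394 = 278 × 394 mm
M3: ⌊394/2⌋ × 278 = 197 × 278 mm
M4: ⌊278/2⌋ × 197 = 139 × 197 mm
M5: ⌊197/2⌋ × 139 = 98 × 139 mm

98 × 139 mm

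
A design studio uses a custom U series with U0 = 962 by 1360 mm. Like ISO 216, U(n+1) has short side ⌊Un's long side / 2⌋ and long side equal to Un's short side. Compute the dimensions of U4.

240 × 340 mm

U1 = 680 × 962 mm (from U0 by 1 halving).
U2: ⌊962/2⌋ × 680 = 481 × 680 mm
U3: ⌊680/2⌋ × 481 = 340 × 481 mm
U4: ⌊481/2⌋ × 340 = 240 × 340 mm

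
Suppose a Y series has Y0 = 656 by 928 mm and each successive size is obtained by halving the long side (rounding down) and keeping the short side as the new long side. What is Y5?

116 × 164 mm

Y1: ⌊928/2⌋ × 656 = 464 × 656 mm
Y2: ⌊656/2⌋ × 464 = 328 × 464 mm
Y3: ⌊464/2⌋ × 328 = 232 × 328 mm
Y4: ⌊328/2⌋ × 232 = 164 × 232 mm
Y5: ⌊232/2⌋ × 164 = 116 × 164 mm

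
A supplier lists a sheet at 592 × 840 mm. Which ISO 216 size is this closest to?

A1 (594 × 841 mm)

Aspect ratio 840/592 ≈ 1.419 — close to the ISO √2 ≈ 1.414.
In the A-series (A0 area = 1 m²): A1 = 594 × 841 mm.
Off by 3 mm total — nearest standard size.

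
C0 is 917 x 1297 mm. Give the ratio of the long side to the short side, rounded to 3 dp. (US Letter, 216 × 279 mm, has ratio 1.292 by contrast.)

1297 / 917 = 1.414
Matches √2 ≈ 1.414 — the ISO 216 defining ratio.

1.414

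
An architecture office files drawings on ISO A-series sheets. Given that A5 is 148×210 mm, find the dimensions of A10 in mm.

A6: ⌊210/2⌋ × 148 = 105 × 148 mm
A7: ⌊148/2⌋ × 105 = 74 × 105 mm
A8: ⌊105/2⌋ × 74 = 52 × 74 mm
A9: ⌊74/2⌋ × 52 = 37 × 52 mm
A10: ⌊52/2⌋ × 37 = 26 × 37 mm

26 × 37 mm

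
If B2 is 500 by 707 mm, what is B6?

B3: ⌊707/2⌋ × 500 = 353 × 500 mm
B4: ⌊500/2⌋ × 353 = 250 × 353 mm
B5: ⌊353/2⌋ × 250 = 176 × 250 mm
B6: ⌊250/2⌋ × 176 = 125 × 176 mm

125 × 176 mm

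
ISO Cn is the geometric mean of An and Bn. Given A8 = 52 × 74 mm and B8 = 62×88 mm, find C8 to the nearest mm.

57 × 81 mm

Short side: √(52 · 62) = √3224 ≈ 56.8 → 57 mm
Long side: √(74 · 88) = √6512 ≈ 80.7 → 81 mm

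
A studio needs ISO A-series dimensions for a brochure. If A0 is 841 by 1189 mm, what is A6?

105 × 148 mm

A1: ⌊1189/2⌋ × 841 = 594 × 841 mm
A2: ⌊841/2⌋ × 594 = 420 × 594 mm
A3: ⌊594/2⌋ × 420 = 297 × 420 mm
A4: ⌊420/2⌋ × 297 = 210 × 297 mm
A5: ⌊297/2⌋ × 210 = 148 × 210 mm
A6: ⌊210/2⌋ × 148 = 105 × 148 mm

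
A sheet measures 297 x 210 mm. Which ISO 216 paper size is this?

Aspect ratio 297/210 ≈ 1.414 — close to the ISO √2 ≈ 1.414.
In the A-series (A0 area = 1 m²): A4 = 210 × 297 mm.

A4 (210 × 297 mm)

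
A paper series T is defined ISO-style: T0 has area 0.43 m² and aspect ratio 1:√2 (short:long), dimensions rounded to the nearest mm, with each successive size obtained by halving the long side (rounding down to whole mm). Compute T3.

195 × 275 mm

Let T0's short side be w mm. w · w√2 = 0.43 m² = 430,000 mm², so w ≈ 551.4 mm and w√2 ≈ 779.8 mm → T0 = 551 × 780 mm.
T1: ⌊780/2⌋ × 551 = 390 × 551 mm
T2: ⌊551/2⌋ × 390 = 275 × 390 mm
T3: ⌊390/2⌋ × 275 = 195 × 275 mm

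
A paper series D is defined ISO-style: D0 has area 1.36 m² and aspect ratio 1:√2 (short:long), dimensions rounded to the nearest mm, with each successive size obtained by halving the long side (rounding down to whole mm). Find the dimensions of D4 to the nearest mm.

245 × 346 mm

Let D0's short side be w mm. w · w√2 = 1.36 m² = 1,360,000 mm², so w ≈ 980.6 mm and w√2 ≈ 1386.8 mm → D0 = 981 × 1387 mm.
D1: ⌊1387/2⌋ × 981 = 693 × 981 mm
D2: ⌊981/2⌋ × 693 = 490 × 693 mm
D3: ⌊693/2⌋ × 490 = 346 × 490 mm
D4: ⌊490/2⌋ × 346 = 245 × 346 mm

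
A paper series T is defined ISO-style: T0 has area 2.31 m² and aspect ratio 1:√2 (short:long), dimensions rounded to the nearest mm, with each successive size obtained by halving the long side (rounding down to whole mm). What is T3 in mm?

Let T0's short side be w mm. w · w√2 = 2.31 m² = 2,310,000 mm², so w ≈ 1278.1 mm and w√2 ≈ 1807.4 mm → T0 = 1278 × 1807 mm.
T1: ⌊1807/2⌋ × 1278 = 903 × 1278 mm
T2: ⌊1278/2⌋ × 903 = 639 × 903 mm
T3: ⌊903/2⌋ × 639 = 451 × 639 mm

451 × 639 mm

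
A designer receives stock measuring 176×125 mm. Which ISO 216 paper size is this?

Aspect ratio 176/125 ≈ 1.408 — close to the ISO √2 ≈ 1.414.
In the B-series (B0 = 1000 × 1414 mm): B6 = 125 × 176 mm.

B6 (125 × 176 mm)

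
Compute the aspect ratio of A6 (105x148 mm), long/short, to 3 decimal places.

1.410

148 / 105 = 1.410
ISO 216 targets √2 ≈ 1.414; the -0.005 deviation is from mm rounding.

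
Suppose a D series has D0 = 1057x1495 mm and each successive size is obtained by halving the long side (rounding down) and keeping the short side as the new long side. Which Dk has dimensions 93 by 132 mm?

D0: 1057 × 1495 mm
D1: 747 × 1057 mm
D2: 528 × 747 mm
D3: 373 × 528 mm
D4: 264 × 373 mm
D5: 186 × 264 mm
D6: 132 × 186 mm
D7: 93 × 132 mm
D8: 66 × 93 mm
→ matches D7.

D7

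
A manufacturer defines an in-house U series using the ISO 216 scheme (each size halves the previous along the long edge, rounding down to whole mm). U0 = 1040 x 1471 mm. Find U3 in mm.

U1: ⌊1471/2⌋ × 1040 = 735 × 1040 mm
U2: ⌊1040/2⌋ × 735 = 520 × 735 mm
U3: ⌊735/2⌋ × 520 = 367 × 520 mm

367 × 520 mm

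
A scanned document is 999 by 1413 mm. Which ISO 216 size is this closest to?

Aspect ratio 1413/999 ≈ 1.414 — close to the ISO √2 ≈ 1.414.
In the B-series (B0 = 1000 × 1414 mm): B0 = 1000 × 1414 mm.
Off by 2 mm total — nearest standard size.

B0 (1000 × 1414 mm)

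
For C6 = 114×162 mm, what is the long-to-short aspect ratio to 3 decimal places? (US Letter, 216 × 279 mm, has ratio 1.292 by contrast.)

1.421

162 / 114 = 1.421
ISO 216 targets √2 ≈ 1.414; the +0.007 deviation is from mm rounding.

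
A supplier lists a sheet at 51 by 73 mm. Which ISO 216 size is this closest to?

Aspect ratio 73/51 ≈ 1.431 (ISO target is √2 ≈ 1.414).
In the A-series (A0 area = 1 m²): A8 = 52 × 74 mm.
Off by 2 mm total — nearest standard size.

A8 (52 × 74 mm)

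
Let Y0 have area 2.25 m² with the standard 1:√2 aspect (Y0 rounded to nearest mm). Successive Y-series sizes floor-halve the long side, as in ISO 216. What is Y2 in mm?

630 × 892 mm

Let Y0's short side be w mm. w · w√2 = 2.25 m² = 2,250,000 mm², so w ≈ 1261.3 mm and w√2 ≈ 1783.8 mm → Y0 = 1261 × 1784 mm.
Y1: ⌊1784/2⌋ × 1261 = 892 × 1261 mm
Y2: ⌊1261/2⌋ × 892 = 630 × 892 mm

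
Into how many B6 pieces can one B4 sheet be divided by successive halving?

B4 = 250 × 353 mm; B6 = 125 × 176 mm.
Each halving step doubles the count; 2 steps from B4 to B6.
2^2 = 4.

4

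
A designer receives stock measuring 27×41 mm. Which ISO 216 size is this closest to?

C10 (28 × 40 mm)

Aspect ratio 41/27 ≈ 1.519 (ISO target is √2 ≈ 1.414).
In the C-series (envelope sizes, between A and B): C10 = 28 × 40 mm.
Off by 2 mm total — nearest standard size.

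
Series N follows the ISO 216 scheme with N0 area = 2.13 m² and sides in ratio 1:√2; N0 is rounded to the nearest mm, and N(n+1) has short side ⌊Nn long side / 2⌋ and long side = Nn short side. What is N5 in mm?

217 × 306 mm

Let N0's short side be w mm. w · w√2 = 2.13 m² = 2,130,000 mm², so w ≈ 1227.2 mm and w√2 ≈ 1735.6 mm → N0 = 1227 × 1736 mm.
N1: ⌊1736/2⌋ × 1227 = 868 × 1227 mm
N2: ⌊1227/2⌋ × 868 = 613 × 868 mm
N3: ⌊868/2⌋ × 613 = 434 × 613 mm
N4: ⌊613/2⌋ × 434 = 306 × 434 mm
N5: ⌊434/2⌋ × 306 = 217 × 306 mm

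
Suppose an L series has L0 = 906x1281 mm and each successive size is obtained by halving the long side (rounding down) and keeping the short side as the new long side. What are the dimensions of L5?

L1: ⌊1281/2⌋ × 906 = 640 × 906 mm
L2: ⌊906/2⌋ × 640 = 453 × 640 mm
L3: ⌊640/2⌋ × 453 = 320 × 453 mm
L4: ⌊453/2⌋ × 320 = 226 × 320 mm
L5: ⌊320/2⌋ × 226 = 160 × 226 mm

160 × 226 mm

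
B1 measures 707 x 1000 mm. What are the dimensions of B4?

250 × 353 mm

B2: ⌊1000/2⌋ × 707 = 500 × 707 mm
B3: ⌊707/2⌋ × 500 = 353 × 500 mm
B4: ⌊500/2⌋ × 353 = 250 × 353 mm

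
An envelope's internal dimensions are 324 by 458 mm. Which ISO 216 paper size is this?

C3 (324 × 458 mm)

Aspect ratio 458/324 ≈ 1.414 — close to the ISO √2 ≈ 1.414.
In the C-series (envelope sizes, between A and B): C3 = 324 × 458 mm.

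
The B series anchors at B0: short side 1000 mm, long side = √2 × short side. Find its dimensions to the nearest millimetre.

Short side = 1000 mm; long side = 1000√2 ≈ 1414.2 mm.

1000 × 1414 mm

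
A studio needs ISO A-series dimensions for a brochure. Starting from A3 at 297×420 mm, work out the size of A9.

37 × 52 mm

A4: ⌊420/2⌋ × 297 = 210 × 297 mm
A5: ⌊297/2⌋ × 210 = 148 × 210 mm
A6: ⌊210/2⌋ × 148 = 105 × 148 mm
A7: ⌊148/2⌋ × 105 = 74 × 105 mm
A8: ⌊105/2⌋ × 74 = 52 × 74 mm
A9: ⌊74/2⌋ × 52 = 37 × 52 mm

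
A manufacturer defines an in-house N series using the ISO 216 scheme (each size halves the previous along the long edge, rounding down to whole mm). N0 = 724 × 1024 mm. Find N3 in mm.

N1: ⌊1024/2⌋ × 724 = 512 × 724 mm
N2: ⌊724/2⌋ × 512 = 362 × 512 mm
N3: ⌊512/2⌋ × 362 = 256 × 362 mm

256 × 362 mm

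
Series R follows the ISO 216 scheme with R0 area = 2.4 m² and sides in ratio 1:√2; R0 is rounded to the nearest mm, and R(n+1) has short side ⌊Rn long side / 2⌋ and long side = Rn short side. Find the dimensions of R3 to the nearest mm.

Let R0's short side be w mm. w · w√2 = 2.4 m² = 2,400,000 mm², so w ≈ 1302.7 mm and w√2 ≈ 1842.3 mm → R0 = 1303 × 1842 mm.
R1: ⌊1842/2⌋ × 1303 = 921 × 1303 mm
R2: ⌊1303/2⌋ × 921 = 651 × 921 mm
R3: ⌊921/2⌋ × 651 = 460 × 651 mm

460 × 651 mm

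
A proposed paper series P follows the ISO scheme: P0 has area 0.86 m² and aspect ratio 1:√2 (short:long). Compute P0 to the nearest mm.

Let the short side be w mm. Then w · w√2 = 0.86 m² = 860,000 mm².
w² = 860,000/√2, so w ≈ 779.8 mm; long side = w√2 ≈ 1102.8 mm.

780 × 1103 mm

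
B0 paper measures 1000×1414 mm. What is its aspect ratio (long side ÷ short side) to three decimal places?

1414 / 1000 = 1.414
Matches √2 ≈ 1.414 — the ISO 216 defining ratio.

1.414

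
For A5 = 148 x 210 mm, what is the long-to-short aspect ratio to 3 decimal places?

1.419

210 / 148 = 1.419
ISO 216 targets √2 ≈ 1.414; the +0.005 deviation is from mm rounding.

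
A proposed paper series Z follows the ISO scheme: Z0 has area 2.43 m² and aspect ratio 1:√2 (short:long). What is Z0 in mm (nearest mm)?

Let the short side be w mm. Then w · w√2 = 2.43 m² = 2,430,000 mm².
w² = 2,430,000/√2, so w ≈ 1310.8 mm; long side = w√2 ≈ 1853.8 mm.

1311 × 1854 mm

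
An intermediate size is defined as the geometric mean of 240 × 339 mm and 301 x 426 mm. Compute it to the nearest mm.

269 × 380 mm

Short side: √(240 · 301) = √72240 ≈ 268.8 → 269 mm
Long side: √(339 · 426) = √144414 ≈ 380.0 → 380 mm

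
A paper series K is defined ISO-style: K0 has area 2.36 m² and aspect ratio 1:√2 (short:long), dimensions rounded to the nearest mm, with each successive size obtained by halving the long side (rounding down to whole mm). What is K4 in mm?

323 × 456 mm

Let K0's short side be w mm. w · w√2 = 2.36 m² = 2,360,000 mm², so w ≈ 1291.8 mm and w√2 ≈ 1826.9 mm → K0 = 1292 × 1827 mm.
K1: ⌊1827/2⌋ × 1292 = 913 × 1292 mm
K2: ⌊1292/2⌋ × 913 = 646 × 913 mm
K3: ⌊913/2⌋ × 646 = 456 × 646 mm
K4: ⌊646/2⌋ × 456 = 323 × 456 mm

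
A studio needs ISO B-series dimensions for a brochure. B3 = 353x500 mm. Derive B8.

B4: ⌊500/2⌋ × 353 = 250 × 353 mm
B5: ⌊353/2⌋ × 250 = 176 × 250 mm
B6: ⌊250/2⌋ × 176 = 125 × 176 mm
B7: ⌊176/2⌋ × 125 = 88 × 125 mm
B8: ⌊125/2⌋ × 88 = 62 × 88 mm

62 × 88 mm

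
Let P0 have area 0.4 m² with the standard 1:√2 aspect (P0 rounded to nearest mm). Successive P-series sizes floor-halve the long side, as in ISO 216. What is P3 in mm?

188 × 266 mm

Let P0's short side be w mm. w · w√2 = 0.4 m² = 400,000 mm², so w ≈ 531.8 mm and w√2 ≈ 752.1 mm → P0 = 532 × 752 mm.
P1: ⌊752/2⌋ × 532 = 376 × 532 mm
P2: ⌊532/2⌋ × 376 = 266 × 376 mm
P3: ⌊376/2⌋ × 266 = 188 × 266 mm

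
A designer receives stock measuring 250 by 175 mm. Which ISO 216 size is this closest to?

Aspect ratio 250/175 ≈ 1.429 — close to the ISO √2 ≈ 1.414.
In the B-series (B0 = 1000 × 1414 mm): B5 = 176 × 250 mm.
Off by 1 mm total — nearest standard size.

B5 (176 × 250 mm)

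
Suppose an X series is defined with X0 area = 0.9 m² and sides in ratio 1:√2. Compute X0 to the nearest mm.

798 × 1128 mm

Let the short side be w mm. Then w · w√2 = 0.9 m² = 900,000 mm².
w² = 900,000/√2, so w ≈ 797.7 mm; long side = w√2 ≈ 1128.2 mm.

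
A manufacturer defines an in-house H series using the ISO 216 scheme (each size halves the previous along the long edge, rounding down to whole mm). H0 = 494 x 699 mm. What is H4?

123 × 174 mm

H1: ⌊699/2⌋ × 494 = 349 × 494 mm
H2: ⌊494/2⌋ × 349 = 247 × 349 mm
H3: ⌊349/2⌋ × 247 = 174 × 247 mm
H4: ⌊247/2⌋ × 174 = 123 × 174 mm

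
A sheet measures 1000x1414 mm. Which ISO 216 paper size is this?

Aspect ratio 1414/1000 ≈ 1.414 — close to the ISO √2 ≈ 1.414.
In the B-series (B0 = 1000 × 1414 mm): B0 = 1000 × 1414 mm.

B0 (1000 × 1414 mm)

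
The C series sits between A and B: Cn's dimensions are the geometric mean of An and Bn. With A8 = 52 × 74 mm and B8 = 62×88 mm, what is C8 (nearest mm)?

57 × 81 mm

Short side: √(52 · 62) = √3224 ≈ 56.8 → 57 mm
Long side: √(74 · 88) = √6512 ≈ 80.7 → 81 mm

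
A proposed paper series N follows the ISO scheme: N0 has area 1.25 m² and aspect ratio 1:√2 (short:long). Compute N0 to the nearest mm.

940 × 1330 mm

Let the short side be w mm. Then w · w√2 = 1.25 m² = 1,250,000 mm².
w² = 1,250,000/√2, so w ≈ 940.2 mm; long side = w√2 ≈ 1329.6 mm.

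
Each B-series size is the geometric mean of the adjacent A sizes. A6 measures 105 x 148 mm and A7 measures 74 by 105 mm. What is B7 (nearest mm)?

Short side: √(105 · 74) = √7770 ≈ 88.1 → 88 mm
Long side: √(148 · 105) = √15540 ≈ 124.7 → 125 mm

88 × 125 mm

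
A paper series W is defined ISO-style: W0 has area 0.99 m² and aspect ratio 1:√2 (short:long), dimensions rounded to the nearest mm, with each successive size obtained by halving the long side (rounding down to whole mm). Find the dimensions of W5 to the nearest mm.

Let W0's short side be w mm. w · w√2 = 0.99 m² = 990,000 mm², so w ≈ 836.7 mm and w√2 ≈ 1183.2 mm → W0 = 837 × 1183 mm.
W1: ⌊1183/2⌋ × 837 = 591 × 837 mm
W2: ⌊837/2⌋ × 591 = 418 × 591 mm
W3: ⌊591/2⌋ × 418 = 295 × 418 mm
W4: ⌊418/2⌋ × 295 = 209 × 295 mm
W5: ⌊295/2⌋ × 209 = 147 × 209 mm

147 × 209 mm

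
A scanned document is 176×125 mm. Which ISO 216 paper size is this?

B6 (125 × 176 mm)

Aspect ratio 176/125 ≈ 1.408 — close to the ISO √2 ≈ 1.414.
In the B-series (B0 = 1000 × 1414 mm): B6 = 125 × 176 mm.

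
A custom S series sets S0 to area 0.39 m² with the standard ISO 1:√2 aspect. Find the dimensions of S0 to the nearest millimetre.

525 × 743 mm

Let the short side be w mm. Then w · w√2 = 0.39 m² = 390,000 mm².
w² = 390,000/√2, so w ≈ 525.1 mm; long side = w√2 ≈ 742.7 mm.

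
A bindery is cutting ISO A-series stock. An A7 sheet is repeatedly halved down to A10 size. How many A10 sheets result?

Each ISO step halves the sheet: 1 × A7 → 2 × A8 → 4 × A9 → 8 × A10
From A7 to A10 is 3 halving steps: 2^3 = 8.

8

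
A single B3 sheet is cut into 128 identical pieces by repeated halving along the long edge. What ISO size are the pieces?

128 = 2^7, so 7 halving steps.
B3 → B4 → … → B10 after 7 steps.

B10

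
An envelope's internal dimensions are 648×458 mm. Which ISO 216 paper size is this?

C2 (458 × 648 mm)

Aspect ratio 648/458 ≈ 1.415 — close to the ISO √2 ≈ 1.414.
In the C-series (envelope sizes, between A and B): C2 = 458 × 648 mm.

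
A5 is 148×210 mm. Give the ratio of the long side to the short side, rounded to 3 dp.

1.419

210 / 148 = 1.419
ISO 216 targets √2 ≈ 1.414; the +0.005 deviation is from mm rounding.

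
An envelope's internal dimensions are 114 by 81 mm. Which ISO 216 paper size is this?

Aspect ratio 114/81 ≈ 1.407 — close to the ISO √2 ≈ 1.414.
In the C-series (envelope sizes, between A and B): C7 = 81 × 114 mm.

C7 (81 × 114 mm)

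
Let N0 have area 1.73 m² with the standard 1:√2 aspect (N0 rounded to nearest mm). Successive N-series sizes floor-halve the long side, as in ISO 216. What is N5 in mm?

195 × 276 mm

Let N0's short side be w mm. w · w√2 = 1.73 m² = 1,730,000 mm², so w ≈ 1106.0 mm and w√2 ≈ 1564.2 mm → N0 = 1106 × 1564 mm.
N1: ⌊1564/2⌋ × 1106 = 782 × 1106 mm
N2: ⌊1106/2⌋ × 782 = 553 × 782 mm
N3: ⌊782/2⌋ × 553 = 391 × 553 mm
N4: ⌊553/2⌋ × 391 = 276 × 391 mm
N5: ⌊391/2⌋ × 276 = 195 × 276 mm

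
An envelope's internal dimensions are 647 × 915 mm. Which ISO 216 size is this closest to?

C1 (648 × 917 mm)

Aspect ratio 915/647 ≈ 1.414 — close to the ISO √2 ≈ 1.414.
In the C-series (envelope sizes, between A and B): C1 = 648 × 917 mm.
Off by 3 mm total — nearest standard size.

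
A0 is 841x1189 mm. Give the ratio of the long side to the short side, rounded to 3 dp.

1189 / 841 = 1.414
Matches √2 ≈ 1.414 — the ISO 216 defining ratio.

1.414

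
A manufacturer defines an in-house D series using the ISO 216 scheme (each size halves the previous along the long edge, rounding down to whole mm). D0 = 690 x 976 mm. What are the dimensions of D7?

61 × 86 mm

D1 = 488 × 690 mm (from D0 by 1 halving).
D2: ⌊690/2⌋ × 488 = 345 × 488 mm
D3: ⌊488/2⌋ × 345 = 244 × 345 mm
D4: ⌊345/2⌋ × 244 = 172 × 244 mm
D5: ⌊244/2⌋ × 172 = 122 × 172 mm
D6: ⌊172/2⌋ × 122 = 86 × 122 mm
D7: ⌊122/2⌋ × 86 = 61 × 86 mm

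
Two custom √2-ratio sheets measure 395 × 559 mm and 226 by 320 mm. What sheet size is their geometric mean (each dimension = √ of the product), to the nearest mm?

Short side: √(395 · 226) = √89270 ≈ 298.8 → 299 mm
Long side: √(559 · 320) = √178880 ≈ 422.9 → 423 mm

299 × 423 mm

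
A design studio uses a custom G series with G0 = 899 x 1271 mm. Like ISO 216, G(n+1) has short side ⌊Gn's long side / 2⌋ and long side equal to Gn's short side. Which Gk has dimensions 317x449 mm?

G0: 899 × 1271 mm
G1: 635 × 899 mm
G2: 449 × 635 mm
G3: 317 × 449 mm
G4: 224 × 317 mm
→ matches G3.

G3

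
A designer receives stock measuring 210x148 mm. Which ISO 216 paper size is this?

Aspect ratio 210/148 ≈ 1.419 — close to the ISO √2 ≈ 1.414.
In the A-series (A0 area = 1 m²): A5 = 148 × 210 mm.

A5 (148 × 210 mm)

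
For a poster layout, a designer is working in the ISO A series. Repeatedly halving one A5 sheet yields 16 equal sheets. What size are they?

16 = 2^4, so 4 halving steps.
A5 → A6 → … → A9 after 4 steps.

A9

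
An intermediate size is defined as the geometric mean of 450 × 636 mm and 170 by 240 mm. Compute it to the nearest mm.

277 × 391 mm

Short side: √(450 · 170) = √76500 ≈ 276.6 → 277 mm
Long side: √(636 · 240) = √152640 ≈ 390.7 → 391 mm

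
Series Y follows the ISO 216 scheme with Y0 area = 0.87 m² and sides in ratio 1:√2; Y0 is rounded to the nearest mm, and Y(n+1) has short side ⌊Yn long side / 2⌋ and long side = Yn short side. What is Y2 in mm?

392 × 554 mm

Let Y0's short side be w mm. w · w√2 = 0.87 m² = 870,000 mm², so w ≈ 784.3 mm and w√2 ≈ 1109.2 mm → Y0 = 784 × 1109 mm.
Y1: ⌊1109/2⌋ × 784 = 554 × 784 mm
Y2: ⌊784/2⌋ × 554 = 392 × 554 mm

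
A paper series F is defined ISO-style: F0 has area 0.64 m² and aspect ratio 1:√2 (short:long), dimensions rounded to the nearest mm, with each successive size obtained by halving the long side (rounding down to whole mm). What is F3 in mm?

237 × 336 mm

Let F0's short side be w mm. w · w√2 = 0.64 m² = 640,000 mm², so w ≈ 672.7 mm and w√2 ≈ 951.4 mm → F0 = 673 × 951 mm.
F1: ⌊951/2⌋ × 673 = 475 × 673 mm
F2: ⌊673/2⌋ × 475 = 336 × 475 mm
F3: ⌊475/2⌋ × 336 = 237 × 336 mm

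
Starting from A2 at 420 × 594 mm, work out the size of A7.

A3: ⌊594/2⌋ × 420 = 297 × 420 mm
A4: ⌊420/2⌋ × 297 = 210 × 297 mm
A5: ⌊297/2⌋ × 210 = 148 × 210 mm
A6: ⌊210/2⌋ × 148 = 105 × 148 mm
A7: ⌊148/2⌋ × 105 = 74 × 105 mm

74 × 105 mm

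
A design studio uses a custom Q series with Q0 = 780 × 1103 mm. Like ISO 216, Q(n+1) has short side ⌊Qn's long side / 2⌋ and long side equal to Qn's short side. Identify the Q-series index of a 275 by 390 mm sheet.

Q3

Q0: 780 × 1103 mm
Q1: 551 × 780 mm
Q2: 390 × 551 mm
Q3: 275 × 390 mm
Q4: 195 × 275 mm
→ matches Q3.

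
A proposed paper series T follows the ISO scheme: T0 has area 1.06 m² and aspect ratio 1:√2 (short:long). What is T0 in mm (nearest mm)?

866 × 1224 mm

Let the short side be w mm. Then w · w√2 = 1.06 m² = 1,060,000 mm².
w² = 1,060,000/√2, so w ≈ 865.8 mm; long side = w√2 ≈ 1224.4 mm.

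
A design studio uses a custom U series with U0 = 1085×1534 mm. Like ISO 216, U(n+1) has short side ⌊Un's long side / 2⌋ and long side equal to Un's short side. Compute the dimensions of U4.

271 × 383 mm

U1 = 767 × 1085 mm (from U0 by 1 halving).
U2: ⌊1085/2⌋ × 767 = 542 × 767 mm
U3: ⌊767/2⌋ × 542 = 383 × 542 mm
U4: ⌊542/2⌋ × 383 = 271 × 383 mm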